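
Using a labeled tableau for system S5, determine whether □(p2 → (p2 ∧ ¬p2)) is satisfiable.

Satisfiable

1. □(p2 → (p2 ∧ ¬p2)), w0
2. p2 → (p2 ∧ ¬p2), w0
3. ¬p2, w0
Accessibility: w0Rw0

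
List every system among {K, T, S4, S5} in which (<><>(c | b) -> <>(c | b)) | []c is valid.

T-tableau for the negation ~((<><>(c | b) -> <>(c | b)) | []c):
1. ~((<><>(c | b) -> <>(c | b)) | []c), w0
2. ~(<><>(c | b) -> <>(c | b)), w0   [~|-rule on 1]
3. ~[]c, w0   [~|-rule on 1]
4. <><>(c | b), w0   [~->-rule on 2]
5. ~<>(c | b), w0   [~->-rule on 2]
6. ~(c | b), w0   [~<>-rule on 5 via w0Rw0]
7. ~c, w0   [~|-rule on 6]
8. ~b, w0   [~|-rule on 6]
9. ~c, w1   [~[]-rule on 3: fresh world w1, w0Rw1]
10. ~(c | b), w1   [~<>-rule on 5 via w0Rw1]
11. ~b, w1   [~|-rule on 10]
12. <>(c | b), w2   [<>-rule on 4: fresh world w2, w0Rw2]
13. ~(c | b), w2   [~<>-rule on 5 via w0Rw2]
14. ~c, w2   [~|-rule on 13]
15. ~b, w2   [~|-rule on 13]
16. c | b, w3   [<>-rule on 12: fresh world w3, w2Rw3]
17. b, w3   [|-rule on 16 (branches; this branch)]
Accessibility: w0Rw0, w0Rw1, w0Rw2, w1Rw1, w2Rw2, w2Rw3, w3Rw3
Complete open branch: countermodel on a T-frame, so not valid in T, nor in K (the same frame is also a K-frame).
S4-tableau for the negation ~((<><>(c | b) -> <>(c | b)) | []c):
1. ~((<><>(c | b) -> <>(c | b)) | []c), w0
2. ~(<><>(c | b) -> <>(c | b)), w0   [~|-rule on 1]
3. ~[]c, w0   [~|-rule on 1]
4. <><>(c | b), w0   [~->-rule on 2]
5. ~<>(c | b), w0   [~->-rule on 2]
6. ~(c | b), w0   [~<>-rule on 5 via w0Rw0]
7. ~c, w0   [~|-rule on 6]
8. ~b, w0   [~|-rule on 6]
9. ~c, w1   [~[]-rule on 3: fresh world w1, w0Rw1]
10. ~(c | b), w1   [~<>-rule on 5 via w0Rw1]
11. ~b, w1   [~|-rule on 10]
12. <>(c | b), w2   [<>-rule on 4: fresh world w2, w0Rw2]
13. ~(c | b), w2   [~<>-rule on 5 via w0Rw2]
14. ~c, w2   [~|-rule on 13]
15. ~b, w2   [~|-rule on 13]
16. c | b, w3   [<>-rule on 12: fresh world w3, w2Rw3]
17. ~(c | b), w3   [~<>-rule on 5 via w0Rw3]
18. ~c, w3   [~|-rule on 17]
19. ~b, w3   [~|-rule on 17]
20. b, w3   [|-rule on 16 (branches; this branch)]
Accessibility: w0Rw0, w0Rw1, w0Rw2, w0Rw3, w1Rw1, w2Rw2, w2Rw3, w3Rw3
Branch closes: b and ~b both at w3.
Every branch closes (one shown): valid in S4, hence also in S5 (every theorem of S4 is a theorem of S5).

S4, S5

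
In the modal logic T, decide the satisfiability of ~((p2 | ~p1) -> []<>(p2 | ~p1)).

1. ~((p2 | ~p1) -> []<>(p2 | ~p1)), 0
2. p2 | ~p1, 0   [~->-rule on 1]
3. ~[]<>(p2 | ~p1), 0   [~->-rule on 1]
4. ~p1, 0   [|-rule on 2 (branches; this branch)]
5. ~<>(p2 | ~p1), 1   [~[]-rule on 3: fresh world 1, 0R1]
6. ~(p2 | ~p1), 1   [~<>-rule on 5 via 1R1]
7. ~p2, 1   [~|-rule on 6]
8. p1, 1   [~|-rule on 6]
Accessibility: 0R0, 0R1, 1R1

Satisfiable (open branch found)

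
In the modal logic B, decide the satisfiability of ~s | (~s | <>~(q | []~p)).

Yes, satisfiable

1. ~s | (~s | <>~(q | []~p)), u
2. ~s | <>~(q | []~p), u
3. <>~(q | []~p), u
4. ~(q | []~p), v
5. ~q, v
6. ~[]~p, v
7. p, w
Accessibility: uRu, uRv, vRu, vRv, vRw, wRv, wRw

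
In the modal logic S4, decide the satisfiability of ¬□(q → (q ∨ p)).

1. ¬□(q → (q ∨ p)), u
2. ¬(q → (q ∨ p)), v   [¬□-rule on 1: fresh world v, uRv]
3. q, v   [¬→-rule on 2]
4. ¬(q ∨ p), v   [¬→-rule on 2]
5. ¬q, v   [¬∨-rule on 4]
6. ¬p, v   [¬∨-rule on 4]
Accessibility: uRu, uRv, vRv
Branch closes: q and ¬q both at v.
(One branch shown.) All branches close.

No, unsatisfiable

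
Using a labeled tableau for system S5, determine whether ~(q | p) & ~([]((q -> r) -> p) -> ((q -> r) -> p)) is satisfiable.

1. ~(q | p) & ~([]((q -> r) -> p) -> ((q -> r) -> p)), u
2. ~(q | p), u
3. ~([]((q -> r) -> p) -> ((q -> r) -> p)), u
4. ~q, u
5. ~p, u
6. []((q -> r) -> p), u
7. ~((q -> r) -> p), u
8. q -> r, u
9. (q -> r) -> p, u
10. r, u
11. ~(q -> r), u
12. q, u
13. ~r, u
Accessibility: uRu
Branch closes: q and ~q both at u.
(One branch shown.) All branches close.

No, unsatisfiable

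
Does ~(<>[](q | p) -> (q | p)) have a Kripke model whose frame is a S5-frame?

1. ~(<>[](q | p) -> (q | p)), 0
2. <>[](q | p), 0
3. ~(q | p), 0
4. ~q, 0
5. ~p, 0
6. [](q | p), 1
7. q | p, 0
8. q | p, 1
9. p, 0
Accessibility: 0R0, 0R1, 1R0, 1R1
Branch closes: p and ~p both at 0.
(One branch shown.) All branches close.

No, unsatisfiable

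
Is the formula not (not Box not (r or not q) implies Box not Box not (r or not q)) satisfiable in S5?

Unsatisfiable (every branch closes)

1. not (not Box not (r or not q) implies Box not Box not (r or not q)), w0
2. not Box not (r or not q), w0
3. not Box not Box not (r or not q), w0
4. r or not q, w1
5. not q, w1
6. Box not (r or not q), w2
7. not (r or not q), w0
8. not r, w0
9. q, w0
10. not (r or not q), w1
11. not r, w1
12. q, w1
Accessibility: w0Rw0, w0Rw1, w0Rw2, w1Rw0, w1Rw1, w1Rw2, w2Rw0, w2Rw1, w2Rw2
Branch closes: q and not q both at w1.
All branches of the tableau close; one closing branch shown above.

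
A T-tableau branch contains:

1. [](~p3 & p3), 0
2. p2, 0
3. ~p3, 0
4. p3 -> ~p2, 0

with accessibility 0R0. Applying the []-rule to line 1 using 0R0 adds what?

~p3 & p3, 0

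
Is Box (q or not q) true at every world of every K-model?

Tableau for the negation not Box (q or not q):
1. not Box (q or not q), w0
2. not (q or not q), w1   [neg-Box-rule on 1: fresh world w1, w0Rw1]
3. not q, w1   [neg-or-rule on 2]
4. q, w1   [neg-or-rule on 2]
Accessibility: w0Rw1
Branch closes: q and not q both at w1.
All branches of the negation close; one closing branch shown above.

Valid in K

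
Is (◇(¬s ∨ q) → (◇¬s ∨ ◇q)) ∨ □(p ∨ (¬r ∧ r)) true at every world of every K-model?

Tableau for the negation ¬((◇(¬s ∨ q) → (◇¬s ∨ ◇q)) ∨ □(p ∨ (¬r ∧ r))):
1. ¬((◇(¬s ∨ q) → (◇¬s ∨ ◇q)) ∨ □(p ∨ (¬r ∧ r))), w0
2. ¬(◇(¬s ∨ q) → (◇¬s ∨ ◇q)), w0   [¬∨-rule on 1]
3. ¬□(p ∨ (¬r ∧ r)), w0   [¬∨-rule on 1]
4. ◇(¬s ∨ q), w0   [¬→-rule on 2]
5. ¬(◇¬s ∨ ◇q), w0   [¬→-rule on 2]
6. ¬◇¬s, w0   [¬∨-rule on 5]
7. ¬◇q, w0   [¬∨-rule on 5]
8. ¬(p ∨ (¬r ∧ r)), w1   [¬□-rule on 3: fresh world w1, w0Rw1]
9. ¬p, w1   [¬∨-rule on 8]
10. ¬(¬r ∧ r), w1   [¬∨-rule on 8]
11. s, w1   [¬◇-rule on 6 via w0Rw1]
12. ¬q, w1   [¬◇-rule on 7 via w0Rw1]
13. ¬r, w1   [¬∧-rule on 10 (branches; this branch)]
14. ¬s ∨ q, w2   [◇-rule on 4: fresh world w2, w0Rw2]
15. s, w2   [¬◇-rule on 6 via w0Rw2]
16. ¬q, w2   [¬◇-rule on 7 via w0Rw2]
17. q, w2   [∨-rule on 14 (branches; this branch)]
Accessibility: w0Rw1, w0Rw2
Branch closes: q and ¬q both at w2.
All branches of the negation close; one closing branch shown above.

Valid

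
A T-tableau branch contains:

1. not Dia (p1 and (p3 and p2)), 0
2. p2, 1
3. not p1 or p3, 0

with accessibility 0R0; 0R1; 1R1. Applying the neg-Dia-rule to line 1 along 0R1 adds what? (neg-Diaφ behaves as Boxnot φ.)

neg-Diaφ behaves as Boxnot φ: propagate the negated body to each accessible world.

not (p1 and (p3 and p2)), 1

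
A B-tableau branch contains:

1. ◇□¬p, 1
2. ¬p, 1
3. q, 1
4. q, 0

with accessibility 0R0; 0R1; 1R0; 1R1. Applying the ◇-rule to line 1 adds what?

a fresh world 2 with 1R2, and □¬p at 2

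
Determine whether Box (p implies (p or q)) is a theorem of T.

Tableau for the negation not Box (p implies (p or q)):
1. not Box (p implies (p or q)), 0
2. not (p implies (p or q)), 1
3. p, 1
4. not (p or q), 1
5. not p, 1
6. not q, 1
Accessibility: 0R0, 0R1, 1R1
Branch closes: p and not p both at 1.
All branches of the negation close; one closing branch shown above.

Yes, valid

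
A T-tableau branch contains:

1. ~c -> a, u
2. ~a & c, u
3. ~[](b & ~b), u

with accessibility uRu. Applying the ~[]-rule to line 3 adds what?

a fresh world v with uRv, and ~(b & ~b) at v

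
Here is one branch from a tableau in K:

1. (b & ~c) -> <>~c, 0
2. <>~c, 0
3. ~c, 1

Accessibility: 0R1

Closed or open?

Open

No atom appears with both signs at the same world.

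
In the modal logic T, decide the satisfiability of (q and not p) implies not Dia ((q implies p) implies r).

Yes, satisfiable

1. (q and not p) implies not Dia ((q implies p) implies r), w0
2. not Dia ((q implies p) implies r), w0
3. not ((q implies p) implies r), w0
4. q implies p, w0
5. not r, w0
6. p, w0
Accessibility: w0Rw0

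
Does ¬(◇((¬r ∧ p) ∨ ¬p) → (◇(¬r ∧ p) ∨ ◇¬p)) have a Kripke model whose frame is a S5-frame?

1. ¬(◇((¬r ∧ p) ∨ ¬p) → (◇(¬r ∧ p) ∨ ◇¬p)), u
2. ◇((¬r ∧ p) ∨ ¬p), u
3. ¬(◇(¬r ∧ p) ∨ ◇¬p), u
4. ¬◇(¬r ∧ p), u
5. ¬◇¬p, u
6. ¬(¬r ∧ p), u
7. p, u
8. r, u
9. (¬r ∧ p) ∨ ¬p, v
10. ¬(¬r ∧ p), v
11. p, v
12. ¬r ∧ p, v
13. ¬r, v
14. ¬p, v
Accessibility: uRu, uRv, vRu, vRv
Branch closes: p and ¬p both at v.
Every branch closes; the branch above is one of them.

Unsatisfiable (every branch closes)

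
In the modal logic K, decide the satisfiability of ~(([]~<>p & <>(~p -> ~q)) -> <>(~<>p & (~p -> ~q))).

1. ~(([]~<>p & <>(~p -> ~q)) -> <>(~<>p & (~p -> ~q))), u
2. []~<>p & <>(~p -> ~q), u   [~->-rule on 1]
3. ~<>(~<>p & (~p -> ~q)), u   [~->-rule on 1]
4. []~<>p, u   [&-rule on 2]
5. <>(~p -> ~q), u   [&-rule on 2]
6. ~p -> ~q, v   [<>-rule on 5: fresh world v, uRv]
7. ~(~<>p & (~p -> ~q)), v   [~<>-rule on 3 via uRv]
8. ~<>p, v   [[]-rule on 4 via uRv]
9. ~q, v   [->-rule on 6 (branches; this branch)]
10. <>p, v   [~&-rule on 7 (branches; this branch)]
11. p, w   [<>-rule on 10: fresh world w, vRw]
12. ~p, w   [~<>-rule on 8 via vRw]
Accessibility: uRv, vRw
Branch closes: p and ~p both at w.
Every branch closes; the branch above is one of them.

No, unsatisfiable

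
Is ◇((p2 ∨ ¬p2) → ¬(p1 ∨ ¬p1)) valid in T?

No, not valid

Tableau for the negation ¬◇((p2 ∨ ¬p2) → ¬(p1 ∨ ¬p1)):
1. ¬◇((p2 ∨ ¬p2) → ¬(p1 ∨ ¬p1)), u
2. ¬((p2 ∨ ¬p2) → ¬(p1 ∨ ¬p1)), u
3. p2 ∨ ¬p2, u
4. p1 ∨ ¬p1, u
5. ¬p2, u
6. ¬p1, u
Accessibility: uRu
The negation has an open branch (countermodel exists).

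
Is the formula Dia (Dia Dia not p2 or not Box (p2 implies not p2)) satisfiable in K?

Yes, satisfiable

1. Dia (Dia Dia not p2 or not Box (p2 implies not p2)), u
2. Dia Dia not p2 or not Box (p2 implies not p2), v
3. not Box (p2 implies not p2), v
4. not (p2 implies not p2), w
5. p2, w
Accessibility: uRv, vRw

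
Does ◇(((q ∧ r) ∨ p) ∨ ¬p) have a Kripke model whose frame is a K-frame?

Yes, satisfiable

1. ◇(((q ∧ r) ∨ p) ∨ ¬p), u
2. ((q ∧ r) ∨ p) ∨ ¬p, v   [◇-rule on 1: fresh world v, uRv]
3. ¬p, v   [∨-rule on 2 (branches; this branch)]
Accessibility: uRv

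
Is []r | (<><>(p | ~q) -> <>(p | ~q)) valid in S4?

Valid in S4

Tableau for the negation ~([]r | (<><>(p | ~q) -> <>(p | ~q))):
1. ~([]r | (<><>(p | ~q) -> <>(p | ~q))), u
2. ~[]r, u   [~|-rule on 1]
3. ~(<><>(p | ~q) -> <>(p | ~q)), u   [~|-rule on 1]
4. <><>(p | ~q), u   [~->-rule on 3]
5. ~<>(p | ~q), u   [~->-rule on 3]
6. ~(p | ~q), u   [~<>-rule on 5 via uRu]
7. ~p, u   [~|-rule on 6]
8. q, u   [~|-rule on 6]
9. ~r, v   [~[]-rule on 2: fresh world v, uRv]
10. ~(p | ~q), v   [~<>-rule on 5 via uRv]
11. ~p, v   [~|-rule on 10]
12. q, v   [~|-rule on 10]
13. <>(p | ~q), w   [<>-rule on 4: fresh world w, uRw]
14. ~(p | ~q), w   [~<>-rule on 5 via uRw]
15. ~p, w   [~|-rule on 14]
16. q, w   [~|-rule on 14]
17. p | ~q, x   [<>-rule on 13: fresh world x, wRx]
18. ~(p | ~q), x   [~<>-rule on 5 via uRx]
19. ~p, x   [~|-rule on 18]
20. q, x   [~|-rule on 18]
21. ~q, x   [|-rule on 17 (branches; this branch)]
Accessibility: uRu, uRv, uRw, uRx, vRv, wRw, wRx, xRx
Branch closes: q and ~q both at x.
All branches of the negation close; one closing branch shown above.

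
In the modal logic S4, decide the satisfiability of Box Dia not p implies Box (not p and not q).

1. Box Dia not p implies Box (not p and not q), w0
2. Box (not p and not q), w0
3. not p and not q, w0
4. not p, w0
5. not q, w0
Accessibility: w0Rw0

Satisfiable (open branch found)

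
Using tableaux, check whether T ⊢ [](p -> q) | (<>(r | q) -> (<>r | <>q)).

Valid

Tableau for the negation ~([](p -> q) | (<>(r | q) -> (<>r | <>q))):
1. ~([](p -> q) | (<>(r | q) -> (<>r | <>q))), w0
2. ~[](p -> q), w0   [~|-rule on 1]
3. ~(<>(r | q) -> (<>r | <>q)), w0   [~|-rule on 1]
4. <>(r | q), w0   [~->-rule on 3]
5. ~(<>r | <>q), w0   [~->-rule on 3]
6. ~<>r, w0   [~|-rule on 5]
7. ~<>q, w0   [~|-rule on 5]
8. ~r, w0   [~<>-rule on 6 via w0Rw0]
9. ~q, w0   [~<>-rule on 7 via w0Rw0]
10. ~(p -> q), w1   [~[]-rule on 2: fresh world w1, w0Rw1]
11. p, w1   [~->-rule on 10]
12. ~q, w1   [~->-rule on 10]
13. ~r, w1   [~<>-rule on 6 via w0Rw1]
14. r | q, w2   [<>-rule on 4: fresh world w2, w0Rw2]
15. ~r, w2   [~<>-rule on 6 via w0Rw2]
16. ~q, w2   [~<>-rule on 7 via w0Rw2]
17. q, w2   [|-rule on 14 (branches; this branch)]
Accessibility: w0Rw0, w0Rw1, w0Rw2, w1Rw1, w2Rw2
Branch closes: q and ~q both at w2.
All branches of the negation close; one closing branch shown above.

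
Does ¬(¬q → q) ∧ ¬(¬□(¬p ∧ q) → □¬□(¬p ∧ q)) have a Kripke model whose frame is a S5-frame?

Unsatisfiable

1. ¬(¬q → q) ∧ ¬(¬□(¬p ∧ q) → □¬□(¬p ∧ q)), w0
2. ¬(¬q → q), w0
3. ¬(¬□(¬p ∧ q) → □¬□(¬p ∧ q)), w0
4. ¬q, w0
5. ¬□(¬p ∧ q), w0
6. ¬□¬□(¬p ∧ q), w0
7. ¬(¬p ∧ q), w1
8. ¬q, w1
9. □(¬p ∧ q), w2
10. ¬p ∧ q, w0
11. ¬p, w0
12. q, w0
Accessibility: w0Rw0, w0Rw1, w0Rw2, w1Rw0, w1Rw1, w1Rw2, w2Rw0, w2Rw1, w2Rw2
Branch closes: q and ¬q both at w0.
Every branch closes; the branch above is one of them.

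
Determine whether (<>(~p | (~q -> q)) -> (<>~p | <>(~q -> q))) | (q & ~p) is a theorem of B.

Tableau for the negation ~((<>(~p | (~q -> q)) -> (<>~p | <>(~q -> q))) | (q & ~p)):
1. ~((<>(~p | (~q -> q)) -> (<>~p | <>(~q -> q))) | (q & ~p)), w0
2. ~(<>(~p | (~q -> q)) -> (<>~p | <>(~q -> q))), w0
3. ~(q & ~p), w0
4. <>(~p | (~q -> q)), w0
5. ~(<>~p | <>(~q -> q)), w0
6. ~<>~p, w0
7. ~<>(~q -> q), w0
8. p, w0
9. ~(~q -> q), w0
10. ~q, w0
11. ~p | (~q -> q), w1
12. p, w1
13. ~(~q -> q), w1
14. ~q, w1
15. ~q -> q, w1
16. q, w1
Accessibility: w0Rw0, w0Rw1, w1Rw0, w1Rw1
Branch closes: q and ~q both at w1.
All branches of the negation close; one closing branch shown above.

Valid in B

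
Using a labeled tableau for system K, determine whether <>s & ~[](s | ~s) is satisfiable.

Unsatisfiable

1. <>s & ~[](s | ~s), w0
2. <>s, w0
3. ~[](s | ~s), w0
4. s, w1
5. ~(s | ~s), w2
6. ~s, w2
7. s, w2
Accessibility: w0Rw1, w0Rw2
Branch closes: s and ~s both at w2.
(One branch shown.) All branches close.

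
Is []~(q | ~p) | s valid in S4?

Tableau for the negation ~([]~(q | ~p) | s):
1. ~([]~(q | ~p) | s), w0
2. ~[]~(q | ~p), w0
3. ~s, w0
4. q | ~p, w1
5. ~p, w1
Accessibility: w0Rw0, w0Rw1, w1Rw1
The negation has an open branch (countermodel exists).

Invalid (countermodel exists)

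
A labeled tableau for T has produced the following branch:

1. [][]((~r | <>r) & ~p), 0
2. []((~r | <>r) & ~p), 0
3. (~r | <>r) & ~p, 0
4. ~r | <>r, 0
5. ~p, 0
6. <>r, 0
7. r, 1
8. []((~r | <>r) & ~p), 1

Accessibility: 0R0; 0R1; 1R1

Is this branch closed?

Not closed

There is no literal clash: for every atom and world, at most one sign appears.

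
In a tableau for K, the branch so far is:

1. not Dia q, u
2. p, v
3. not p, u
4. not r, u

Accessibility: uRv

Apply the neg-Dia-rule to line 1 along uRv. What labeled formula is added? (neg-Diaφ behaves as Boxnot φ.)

neg-Diaφ behaves as Boxnot φ: propagate the negated body to each accessible world.

not q, v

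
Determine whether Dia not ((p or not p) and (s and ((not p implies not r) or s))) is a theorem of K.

Tableau for the negation not Dia not ((p or not p) and (s and ((not p implies not r) or s))):
1. not Dia not ((p or not p) and (s and ((not p implies not r) or s))), u
The negation has an open branch (countermodel exists).

Invalid (countermodel exists)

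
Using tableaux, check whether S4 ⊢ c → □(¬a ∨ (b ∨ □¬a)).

Invalid (countermodel exists)

Tableau for the negation ¬(c → □(¬a ∨ (b ∨ □¬a))):
1. ¬(c → □(¬a ∨ (b ∨ □¬a))), u
2. c, u
3. ¬□(¬a ∨ (b ∨ □¬a)), u
4. ¬(¬a ∨ (b ∨ □¬a)), v
5. a, v
6. ¬(b ∨ □¬a), v
7. ¬b, v
8. ¬□¬a, v
9. a, w
Accessibility: uRu, uRv, uRw, vRv, vRw, wRw
The negation has an open branch (countermodel exists).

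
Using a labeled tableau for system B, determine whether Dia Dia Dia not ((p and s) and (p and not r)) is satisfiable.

Satisfiable (open branch found)

1. Dia Dia Dia not ((p and s) and (p and not r)), u
2. Dia Dia not ((p and s) and (p and not r)), v
3. Dia not ((p and s) and (p and not r)), w
4. not ((p and s) and (p and not r)), x
5. not (p and not r), x
6. r, x
Accessibility: uRu, uRv, vRu, vRv, vRw, wRv, wRw, wRx, xRw, xRx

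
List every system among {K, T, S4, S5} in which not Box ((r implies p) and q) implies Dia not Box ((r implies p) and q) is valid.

T, S4, S5

T-tableau for the negation not (not Box ((r implies p) and q) implies Dia not Box ((r implies p) and q)):
1. not (not Box ((r implies p) and q) implies Dia not Box ((r implies p) and q)), u
2. not Box ((r implies p) and q), u   [neg-implies-rule on 1]
3. not Dia not Box ((r implies p) and q), u   [neg-implies-rule on 1]
4. Box ((r implies p) and q), u   [neg-Dia-rule on 3 via uRu]
5. (r implies p) and q, u   [Box-rule on 4 via uRu]
6. r implies p, u   [and-rule on 5]
7. q, u   [and-rule on 5]
8. p, u   [implies-rule on 6 (branches; this branch)]
9. not ((r implies p) and q), v   [neg-Box-rule on 2: fresh world v, uRv]
10. Box ((r implies p) and q), v   [neg-Dia-rule on 3 via uRv]
11. (r implies p) and q, v   [Box-rule on 4 via uRv]
12. r implies p, v   [and-rule on 11]
13. q, v   [and-rule on 11]
14. not (r implies p), v   [neg-and-rule on 9 (branches; this branch)]
15. r, v   [neg-implies-rule on 14]
16. not p, v   [neg-implies-rule on 14]
17. p, v   [implies-rule on 12 (branches; this branch)]
Accessibility: uRu, uRv, vRv
Branch closes: p and not p both at v.
Every branch closes (one shown): valid in T, hence also in S4, S5 (every theorem of T is a theorem of S4 and S5).
K-tableau for the negation not (not Box ((r implies p) and q) implies Dia not Box ((r implies p) and q)):
1. not (not Box ((r implies p) and q) implies Dia not Box ((r implies p) and q)), u
2. not Box ((r implies p) and q), u   [neg-implies-rule on 1]
3. not Dia not Box ((r implies p) and q), u   [neg-implies-rule on 1]
4. not ((r implies p) and q), v   [neg-Box-rule on 2: fresh world v, uRv]
5. Box ((r implies p) and q), v   [neg-Dia-rule on 3 via uRv]
6. not q, v   [neg-and-rule on 4 (branches; this branch)]
Accessibility: uRv
Complete open branch: countermodel on a K-frame, so not valid in K.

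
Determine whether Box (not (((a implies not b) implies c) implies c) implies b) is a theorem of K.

Tableau for the negation not Box (not (((a implies not b) implies c) implies c) implies b):
1. not Box (not (((a implies not b) implies c) implies c) implies b), u
2. not (not (((a implies not b) implies c) implies c) implies b), v
3. not (((a implies not b) implies c) implies c), v
4. not b, v
5. (a implies not b) implies c, v
6. not c, v
7. not (a implies not b), v
8. a, v
9. b, v
Accessibility: uRv
Branch closes: b and not b both at v.
Every branch of the negation's tableau closes; the branch above is one of them.

Yes, valid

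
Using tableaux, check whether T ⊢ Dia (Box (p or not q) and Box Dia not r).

No, not valid

Tableau for the negation not Dia (Box (p or not q) and Box Dia not r):
1. not Dia (Box (p or not q) and Box Dia not r), u
2. not (Box (p or not q) and Box Dia not r), u
3. not Box Dia not r, u
4. not Dia not r, v
5. not (Box (p or not q) and Box Dia not r), v
6. r, v
7. not Box Dia not r, v
8. not Dia not r, w
9. r, w
Accessibility: uRu, uRv, vRv, vRw, wRw
The negation has an open branch (countermodel exists).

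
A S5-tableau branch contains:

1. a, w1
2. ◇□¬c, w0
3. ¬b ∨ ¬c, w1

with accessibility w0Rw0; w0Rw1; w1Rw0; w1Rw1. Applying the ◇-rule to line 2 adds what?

a fresh world w2 with w0Rw2, and □¬c at w2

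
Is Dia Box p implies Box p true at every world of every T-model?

Tableau for the negation not (Dia Box p implies Box p):
1. not (Dia Box p implies Box p), u
2. Dia Box p, u   [neg-implies-rule on 1]
3. not Box p, u   [neg-implies-rule on 1]
4. Box p, v   [Dia-rule on 2: fresh world v, uRv]
5. p, v   [Box-rule on 4 via vRv]
6. not p, w   [neg-Box-rule on 3: fresh world w, uRw]
Accessibility: uRu, uRv, uRw, vRv, wRw
The negation has an open branch (countermodel exists).

Not valid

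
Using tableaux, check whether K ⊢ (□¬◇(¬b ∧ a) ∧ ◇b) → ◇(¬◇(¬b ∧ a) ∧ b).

Tableau for the negation ¬((□¬◇(¬b ∧ a) ∧ ◇b) → ◇(¬◇(¬b ∧ a) ∧ b)):
1. ¬((□¬◇(¬b ∧ a) ∧ ◇b) → ◇(¬◇(¬b ∧ a) ∧ b)), 0
2. □¬◇(¬b ∧ a) ∧ ◇b, 0
3. ¬◇(¬◇(¬b ∧ a) ∧ b), 0
4. □¬◇(¬b ∧ a), 0
5. ◇b, 0
6. b, 1
7. ¬(¬◇(¬b ∧ a) ∧ b), 1
8. ¬◇(¬b ∧ a), 1
9. ◇(¬b ∧ a), 1
10. ¬b ∧ a, 2
11. ¬b, 2
12. a, 2
13. ¬(¬b ∧ a), 2
14. ¬a, 2
Accessibility: 0R1, 1R2
Branch closes: a and ¬a both at 2.
All branches of the negation close; one closing branch shown above.

Yes, valid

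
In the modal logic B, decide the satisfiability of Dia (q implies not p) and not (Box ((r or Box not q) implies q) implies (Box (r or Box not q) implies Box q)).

1. Dia (q implies not p) and not (Box ((r or Box not q) implies q) implies (Box (r or Box not q) implies Box q)), 0
2. Dia (q implies not p), 0
3. not (Box ((r or Box not q) implies q) implies (Box (r or Box not q) implies Box q)), 0
4. Box ((r or Box not q) implies q), 0
5. not (Box (r or Box not q) implies Box q), 0
6. Box (r or Box not q), 0
7. not Box q, 0
8. (r or Box not q) implies q, 0
9. r or Box not q, 0
10. not (r or Box not q), 0
11. not r, 0
12. not Box not q, 0
13. Box not q, 0
14. not q, 0
15. q implies not p, 1
16. (r or Box not q) implies q, 1
17. r or Box not q, 1
18. not q, 1
19. not p, 1
20. not (r or Box not q), 1
21. not r, 1
22. not Box not q, 1
23. Box not q, 1
24. not q, 2
25. (r or Box not q) implies q, 2
26. r or Box not q, 2
27. not (r or Box not q), 2
28. not r, 2
29. not Box not q, 2
30. Box not q, 2
31. q, 3
32. (r or Box not q) implies q, 3
33. r or Box not q, 3
34. not q, 3
Accessibility: 0R0, 0R1, 0R2, 0R3, 1R0, 1R1, 2R0, 2R2, 3R0, 3R3
Branch closes: q and not q both at 3.
(One branch shown.) All branches close.

No, unsatisfiable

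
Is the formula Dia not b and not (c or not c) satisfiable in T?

1. Dia not b and not (c or not c), w0
2. Dia not b, w0
3. not (c or not c), w0
4. not c, w0
5. c, w0
Accessibility: w0Rw0
Branch closes: c and not c both at w0.
Every branch closes; the branch above is one of them.

Unsatisfiable (every branch closes)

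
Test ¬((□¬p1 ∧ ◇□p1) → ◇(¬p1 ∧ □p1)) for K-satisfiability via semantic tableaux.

1. ¬((□¬p1 ∧ ◇□p1) → ◇(¬p1 ∧ □p1)), w0
2. □¬p1 ∧ ◇□p1, w0
3. ¬◇(¬p1 ∧ □p1), w0
4. □¬p1, w0
5. ◇□p1, w0
6. □p1, w1
7. ¬(¬p1 ∧ □p1), w1
8. ¬p1, w1
9. ¬□p1, w1
10. ¬p1, w2
11. p1, w2
Accessibility: w0Rw1, w1Rw2
Branch closes: p1 and ¬p1 both at w2.
All branches of the tableau close; one closing branch shown above.

Unsatisfiable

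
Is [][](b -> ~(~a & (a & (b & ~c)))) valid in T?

Tableau for the negation ~[][](b -> ~(~a & (a & (b & ~c)))):
1. ~[][](b -> ~(~a & (a & (b & ~c)))), w0
2. ~[](b -> ~(~a & (a & (b & ~c)))), w1
3. ~(b -> ~(~a & (a & (b & ~c)))), w2
4. b, w2
5. ~a & (a & (b & ~c)), w2
6. ~a, w2
7. a & (b & ~c), w2
8. a, w2
9. b & ~c, w2
Accessibility: w0Rw0, w0Rw1, w1Rw1, w1Rw2, w2Rw2
Branch closes: a and ~a both at w2.
Every branch of the negation's tableau closes; the branch above is one of them.

Yes, valid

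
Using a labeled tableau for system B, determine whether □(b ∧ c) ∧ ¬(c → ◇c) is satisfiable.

Unsatisfiable (every branch closes)

1. □(b ∧ c) ∧ ¬(c → ◇c), 0
2. □(b ∧ c), 0
3. ¬(c → ◇c), 0
4. c, 0
5. ¬◇c, 0
6. b ∧ c, 0
7. b, 0
8. ¬c, 0
Accessibility: 0R0
Branch closes: c and ¬c both at 0.
Every branch closes; the branch above is one of them.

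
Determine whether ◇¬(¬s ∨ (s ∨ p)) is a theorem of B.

Tableau for the negation ¬◇¬(¬s ∨ (s ∨ p)):
1. ¬◇¬(¬s ∨ (s ∨ p)), w0
2. ¬s ∨ (s ∨ p), w0
3. s ∨ p, w0
4. p, w0
Accessibility: w0Rw0
The negation has an open branch (countermodel exists).

Not valid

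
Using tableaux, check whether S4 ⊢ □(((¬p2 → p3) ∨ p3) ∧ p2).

Tableau for the negation ¬□(((¬p2 → p3) ∨ p3) ∧ p2):
1. ¬□(((¬p2 → p3) ∨ p3) ∧ p2), w0
2. ¬(((¬p2 → p3) ∨ p3) ∧ p2), w1   [¬□-rule on 1: fresh world w1, w0Rw1]
3. ¬p2, w1   [¬∧-rule on 2 (branches; this branch)]
Accessibility: w0Rw0, w0Rw1, w1Rw1
The negation has an open branch (countermodel exists).

Invalid (countermodel exists)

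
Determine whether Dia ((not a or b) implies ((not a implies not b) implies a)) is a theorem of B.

No, not valid

Tableau for the negation not Dia ((not a or b) implies ((not a implies not b) implies a)):
1. not Dia ((not a or b) implies ((not a implies not b) implies a)), u
2. not ((not a or b) implies ((not a implies not b) implies a)), u   [neg-Dia-rule on 1 via uRu]
3. not a or b, u   [neg-implies-rule on 2]
4. not ((not a implies not b) implies a), u   [neg-implies-rule on 2]
5. not a implies not b, u   [neg-implies-rule on 4]
6. not a, u   [neg-implies-rule on 4]
7. not b, u   [implies-rule on 5 (branches; this branch)]
Accessibility: uRu
The negation has an open branch (countermodel exists).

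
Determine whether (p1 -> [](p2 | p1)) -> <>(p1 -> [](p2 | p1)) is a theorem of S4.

Tableau for the negation ~((p1 -> [](p2 | p1)) -> <>(p1 -> [](p2 | p1))):
1. ~((p1 -> [](p2 | p1)) -> <>(p1 -> [](p2 | p1))), u
2. p1 -> [](p2 | p1), u   [~->-rule on 1]
3. ~<>(p1 -> [](p2 | p1)), u   [~->-rule on 1]
4. ~(p1 -> [](p2 | p1)), u   [~<>-rule on 3 via uRu]
5. p1, u   [~->-rule on 4]
6. ~[](p2 | p1), u   [~->-rule on 4]
7. [](p2 | p1), u   [->-rule on 2 (branches; this branch)]
8. p2 | p1, u   [[]-rule on 7 via uRu]
9. ~(p2 | p1), v   [~[]-rule on 6: fresh world v, uRv]
10. ~p2, v   [~|-rule on 9]
11. ~p1, v   [~|-rule on 9]
12. ~(p1 -> [](p2 | p1)), v   [~<>-rule on 3 via uRv]
13. p1, v   [~->-rule on 12]
14. ~[](p2 | p1), v   [~->-rule on 12]
Accessibility: uRu, uRv, vRv
Branch closes: p1 and ~p1 both at v.
Every branch of the negation's tableau closes; the branch above is one of them.

Yes, valid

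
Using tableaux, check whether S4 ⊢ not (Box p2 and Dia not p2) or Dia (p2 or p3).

Yes, valid

Tableau for the negation not (not (Box p2 and Dia not p2) or Dia (p2 or p3)):
1. not (not (Box p2 and Dia not p2) or Dia (p2 or p3)), 0
2. Box p2 and Dia not p2, 0
3. not Dia (p2 or p3), 0
4. Box p2, 0
5. Dia not p2, 0
6. not (p2 or p3), 0
7. not p2, 0
8. not p3, 0
9. p2, 0
Accessibility: 0R0
Branch closes: p2 and not p2 both at 0.
All branches of the negation close; one closing branch shown above.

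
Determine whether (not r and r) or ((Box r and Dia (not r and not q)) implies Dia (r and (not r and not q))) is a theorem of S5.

Valid

Tableau for the negation not ((not r and r) or ((Box r and Dia (not r and not q)) implies Dia (r and (not r and not q)))):
1. not ((not r and r) or ((Box r and Dia (not r and not q)) implies Dia (r and (not r and not q)))), 0
2. not (not r and r), 0
3. not ((Box r and Dia (not r and not q)) implies Dia (r and (not r and not q))), 0
4. Box r and Dia (not r and not q), 0
5. not Dia (r and (not r and not q)), 0
6. Box r, 0
7. Dia (not r and not q), 0
8. not (r and (not r and not q)), 0
9. r, 0
10. not (not r and not q), 0
11. q, 0
12. not r and not q, 1
13. not r, 1
14. not q, 1
15. not (r and (not r and not q)), 1
16. r, 1
Accessibility: 0R0, 0R1, 1R0, 1R1
Branch closes: r and not r both at 1.
All branches of the negation close; one closing branch shown above.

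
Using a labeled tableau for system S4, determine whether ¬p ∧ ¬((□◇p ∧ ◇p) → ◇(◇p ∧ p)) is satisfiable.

1. ¬p ∧ ¬((□◇p ∧ ◇p) → ◇(◇p ∧ p)), 0
2. ¬p, 0
3. ¬((□◇p ∧ ◇p) → ◇(◇p ∧ p)), 0
4. □◇p ∧ ◇p, 0
5. ¬◇(◇p ∧ p), 0
6. □◇p, 0
7. ◇p, 0
8. ¬(◇p ∧ p), 0
9. p, 1
10. ¬(◇p ∧ p), 1
11. ◇p, 1
12. ¬◇p, 1
13. ¬p, 1
Accessibility: 0R0, 0R1, 1R1
Branch closes: p and ¬p both at 1.
Every branch closes; the branch above is one of them.

Unsatisfiable (every branch closes)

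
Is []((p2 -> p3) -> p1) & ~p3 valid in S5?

Tableau for the negation ~([]((p2 -> p3) -> p1) & ~p3):
1. ~([]((p2 -> p3) -> p1) & ~p3), 0
2. p3, 0   [~&-rule on 1 (branches; this branch)]
Accessibility: 0R0
The negation has an open branch (countermodel exists).

Not valid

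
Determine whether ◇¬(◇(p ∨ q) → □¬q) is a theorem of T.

Tableau for the negation ¬◇¬(◇(p ∨ q) → □¬q):
1. ¬◇¬(◇(p ∨ q) → □¬q), u
2. ◇(p ∨ q) → □¬q, u
3. □¬q, u
4. ¬q, u
Accessibility: uRu
The negation has an open branch (countermodel exists).

Not valid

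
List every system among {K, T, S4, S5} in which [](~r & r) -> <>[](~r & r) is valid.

T, S4, S5

T-tableau for the negation ~([](~r & r) -> <>[](~r & r)):
1. ~([](~r & r) -> <>[](~r & r)), u
2. [](~r & r), u
3. ~<>[](~r & r), u
4. ~r & r, u
5. ~r, u
6. r, u
Accessibility: uRu
Branch closes: r and ~r both at u.
Every branch closes (one shown): valid in T, hence also in S4, S5 (every theorem of T is a theorem of S4 and S5).
K-tableau for the negation ~([](~r & r) -> <>[](~r & r)):
1. ~([](~r & r) -> <>[](~r & r)), u
2. [](~r & r), u
3. ~<>[](~r & r), u
Complete open branch: countermodel on a K-frame, so not valid in K.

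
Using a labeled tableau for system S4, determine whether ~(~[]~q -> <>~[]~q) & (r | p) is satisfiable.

Unsatisfiable (every branch closes)

1. ~(~[]~q -> <>~[]~q) & (r | p), u
2. ~(~[]~q -> <>~[]~q), u
3. r | p, u
4. ~[]~q, u
5. ~<>~[]~q, u
6. []~q, u
7. ~q, u
8. p, u
9. q, v
10. []~q, v
11. ~q, v
Accessibility: uRu, uRv, vRv
Branch closes: q and ~q both at v.
Every branch closes; the branch above is one of them.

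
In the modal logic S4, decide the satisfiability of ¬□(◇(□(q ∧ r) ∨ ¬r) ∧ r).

Yes, satisfiable

1. ¬□(◇(□(q ∧ r) ∨ ¬r) ∧ r), w0
2. ¬(◇(□(q ∧ r) ∨ ¬r) ∧ r), w1
3. ¬r, w1
Accessibility: w0Rw0, w0Rw1, w1Rw1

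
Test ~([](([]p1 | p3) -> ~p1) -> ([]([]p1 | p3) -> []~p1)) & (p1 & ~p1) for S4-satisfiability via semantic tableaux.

1. ~([](([]p1 | p3) -> ~p1) -> ([]([]p1 | p3) -> []~p1)) & (p1 & ~p1), w0
2. ~([](([]p1 | p3) -> ~p1) -> ([]([]p1 | p3) -> []~p1)), w0
3. p1 & ~p1, w0
4. [](([]p1 | p3) -> ~p1), w0
5. ~([]([]p1 | p3) -> []~p1), w0
6. p1, w0
7. ~p1, w0
Accessibility: w0Rw0
Branch closes: p1 and ~p1 both at w0.
(One branch shown.) All branches close.

Unsatisfiable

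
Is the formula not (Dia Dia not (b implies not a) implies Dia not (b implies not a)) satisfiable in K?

1. not (Dia Dia not (b implies not a) implies Dia not (b implies not a)), 0
2. Dia Dia not (b implies not a), 0
3. not Dia not (b implies not a), 0
4. Dia not (b implies not a), 1
5. b implies not a, 1
6. not a, 1
7. not (b implies not a), 2
8. b, 2
9. a, 2
Accessibility: 0R1, 1R2

Satisfiable (open branch found)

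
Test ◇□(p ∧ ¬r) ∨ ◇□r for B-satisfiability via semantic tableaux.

1. ◇□(p ∧ ¬r) ∨ ◇□r, w0
2. ◇□r, w0   [∨-rule on 1 (branches; this branch)]
3. □r, w1   [◇-rule on 2: fresh world w1, w0Rw1]
4. r, w0   [□-rule on 3 via w1Rw0]
5. r, w1   [□-rule on 3 via w1Rw1]
Accessibility: w0Rw0, w0Rw1, w1Rw0, w1Rw1

Satisfiable (open branch found)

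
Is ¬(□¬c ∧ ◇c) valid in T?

Valid in T

Tableau for the negation □¬c ∧ ◇c:
1. □¬c ∧ ◇c, u
2. □¬c, u   [∧-rule on 1]
3. ◇c, u   [∧-rule on 1]
4. ¬c, u   [□-rule on 2 via uRu]
5. c, v   [◇-rule on 3: fresh world v, uRv]
6. ¬c, v   [□-rule on 2 via uRv]
Accessibility: uRu, uRv, vRv
Branch closes: c and ¬c both at v.
All branches of the negation close; one closing branch shown above.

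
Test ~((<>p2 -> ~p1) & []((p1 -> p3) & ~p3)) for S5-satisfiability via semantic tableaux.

1. ~((<>p2 -> ~p1) & []((p1 -> p3) & ~p3)), 0
2. ~[]((p1 -> p3) & ~p3), 0
3. ~((p1 -> p3) & ~p3), 1
4. p3, 1
Accessibility: 0R0, 0R1, 1R0, 1R1

Yes, satisfiable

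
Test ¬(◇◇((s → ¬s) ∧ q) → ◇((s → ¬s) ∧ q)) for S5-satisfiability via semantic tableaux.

1. ¬(◇◇((s → ¬s) ∧ q) → ◇((s → ¬s) ∧ q)), u
2. ◇◇((s → ¬s) ∧ q), u   [¬→-rule on 1]
3. ¬◇((s → ¬s) ∧ q), u   [¬→-rule on 1]
4. ¬((s → ¬s) ∧ q), u   [¬◇-rule on 3 via uRu]
5. ¬(s → ¬s), u   [¬∧-rule on 4 (branches; this branch)]
6. s, u   [¬→-rule on 5]
7. ◇((s → ¬s) ∧ q), v   [◇-rule on 2: fresh world v, uRv]
8. ¬((s → ¬s) ∧ q), v   [¬◇-rule on 3 via uRv]
9. ¬(s → ¬s), v   [¬∧-rule on 8 (branches; this branch)]
10. s, v   [¬→-rule on 9]
11. (s → ¬s) ∧ q, w   [◇-rule on 7: fresh world w, vRw]
12. s → ¬s, w   [∧-rule on 11]
13. q, w   [∧-rule on 11]
14. ¬((s → ¬s) ∧ q), w   [¬◇-rule on 3 via uRw]
15. ¬s, w   [→-rule on 12 (branches; this branch)]
16. ¬(s → ¬s), w   [¬∧-rule on 14 (branches; this branch)]
17. s, w   [¬→-rule on 16]
Accessibility: uRu, uRv, uRw, vRu, vRv, vRw, wRu, wRv, wRw
Branch closes: s and ¬s both at w.
(One branch shown.) All branches close.

Unsatisfiable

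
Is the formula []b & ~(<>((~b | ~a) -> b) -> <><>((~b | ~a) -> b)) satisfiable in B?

1. []b & ~(<>((~b | ~a) -> b) -> <><>((~b | ~a) -> b)), u
2. []b, u   [&-rule on 1]
3. ~(<>((~b | ~a) -> b) -> <><>((~b | ~a) -> b)), u   [&-rule on 1]
4. <>((~b | ~a) -> b), u   [~->-rule on 3]
5. ~<><>((~b | ~a) -> b), u   [~->-rule on 3]
6. b, u   [[]-rule on 2 via uRu]
7. ~<>((~b | ~a) -> b), u   [~<>-rule on 5 via uRu]
8. ~((~b | ~a) -> b), u   [~<>-rule on 7 via uRu]
9. ~b | ~a, u   [~->-rule on 8]
10. ~b, u   [~->-rule on 8]
Accessibility: uRu
Branch closes: b and ~b both at u.
Every branch closes; the branch above is one of them.

No, unsatisfiable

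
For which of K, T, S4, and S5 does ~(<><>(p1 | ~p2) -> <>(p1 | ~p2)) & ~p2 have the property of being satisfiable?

K

T-tableau for the formula:
1. ~(<><>(p1 | ~p2) -> <>(p1 | ~p2)) & ~p2, u
2. ~(<><>(p1 | ~p2) -> <>(p1 | ~p2)), u
3. ~p2, u
4. <><>(p1 | ~p2), u
5. ~<>(p1 | ~p2), u
6. ~(p1 | ~p2), u
7. ~p1, u
8. p2, u
Accessibility: uRu
Branch closes: p2 and ~p2 both at u.
Every branch closes (one shown): unsatisfiable in T, hence also in S4, S5 (every S4/S5-frame is a T-frame).
K-tableau for the formula:
1. ~(<><>(p1 | ~p2) -> <>(p1 | ~p2)) & ~p2, u
2. ~(<><>(p1 | ~p2) -> <>(p1 | ~p2)), u
3. ~p2, u
4. <><>(p1 | ~p2), u
5. ~<>(p1 | ~p2), u
6. <>(p1 | ~p2), v
7. ~(p1 | ~p2), v
8. ~p1, v
9. p2, v
10. p1 | ~p2, w
11. ~p2, w
Accessibility: uRv, vRw
Complete open branch: satisfiable in K.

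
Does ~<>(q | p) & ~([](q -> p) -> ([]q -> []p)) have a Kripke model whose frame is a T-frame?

1. ~<>(q | p) & ~([](q -> p) -> ([]q -> []p)), u
2. ~<>(q | p), u
3. ~([](q -> p) -> ([]q -> []p)), u
4. [](q -> p), u
5. ~([]q -> []p), u
6. []q, u
7. ~[]p, u
8. ~(q | p), u
9. ~q, u
10. ~p, u
11. q -> p, u
12. q, u
Accessibility: uRu
Branch closes: q and ~q both at u.
All branches of the tableau close; one closing branch shown above.

Unsatisfiable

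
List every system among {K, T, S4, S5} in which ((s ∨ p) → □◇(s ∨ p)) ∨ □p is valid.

S5

S4-tableau for the negation ¬(((s ∨ p) → □◇(s ∨ p)) ∨ □p):
1. ¬(((s ∨ p) → □◇(s ∨ p)) ∨ □p), 0
2. ¬((s ∨ p) → □◇(s ∨ p)), 0   [¬∨-rule on 1]
3. ¬□p, 0   [¬∨-rule on 1]
4. s ∨ p, 0   [¬→-rule on 2]
5. ¬□◇(s ∨ p), 0   [¬→-rule on 2]
6. p, 0   [∨-rule on 4 (branches; this branch)]
7. ¬p, 1   [¬□-rule on 3: fresh world 1, 0R1]
8. ¬◇(s ∨ p), 2   [¬□-rule on 5: fresh world 2, 0R2]
9. ¬(s ∨ p), 2   [¬◇-rule on 8 via 2R2]
10. ¬s, 2   [¬∨-rule on 9]
11. ¬p, 2   [¬∨-rule on 9]
Accessibility: 0R0, 0R1, 0R2, 1R1, 2R2
Complete open branch: countermodel on an S4-frame, so not valid in S4, nor in K, T (the same frame is also a K-frame and a T-frame).
S5-tableau for the negation ¬(((s ∨ p) → □◇(s ∨ p)) ∨ □p):
1. ¬(((s ∨ p) → □◇(s ∨ p)) ∨ □p), 0
2. ¬((s ∨ p) → □◇(s ∨ p)), 0   [¬∨-rule on 1]
3. ¬□p, 0   [¬∨-rule on 1]
4. s ∨ p, 0   [¬→-rule on 2]
5. ¬□◇(s ∨ p), 0   [¬→-rule on 2]
6. p, 0   [∨-rule on 4 (branches; this branch)]
7. ¬p, 1   [¬□-rule on 3: fresh world 1, 0R1]
8. ¬◇(s ∨ p), 2   [¬□-rule on 5: fresh world 2, 0R2]
9. ¬(s ∨ p), 0   [¬◇-rule on 8 via 2R0]
10. ¬s, 0   [¬∨-rule on 9]
11. ¬p, 0   [¬∨-rule on 9]
Accessibility: 0R0, 0R1, 0R2, 1R0, 1R1, 1R2, 2R0, 2R1, 2R2
Branch closes: p and ¬p both at 0.
Every branch closes (one shown): valid in S5.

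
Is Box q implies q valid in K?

Tableau for the negation not (Box q implies q):
1. not (Box q implies q), 0
2. Box q, 0
3. not q, 0
The negation has an open branch (countermodel exists).

No, not valid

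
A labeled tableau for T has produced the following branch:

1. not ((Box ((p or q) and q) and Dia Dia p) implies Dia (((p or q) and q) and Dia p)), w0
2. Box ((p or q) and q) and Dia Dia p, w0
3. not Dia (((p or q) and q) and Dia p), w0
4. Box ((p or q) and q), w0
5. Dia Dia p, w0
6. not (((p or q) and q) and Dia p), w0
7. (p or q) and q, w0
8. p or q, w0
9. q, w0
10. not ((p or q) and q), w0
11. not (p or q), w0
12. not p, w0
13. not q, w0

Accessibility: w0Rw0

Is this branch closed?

Both q and not q appear at w0.

Yes, closed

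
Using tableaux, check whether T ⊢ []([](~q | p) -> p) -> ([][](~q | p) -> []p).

Valid

Tableau for the negation ~([]([](~q | p) -> p) -> ([][](~q | p) -> []p)):
1. ~([]([](~q | p) -> p) -> ([][](~q | p) -> []p)), u
2. []([](~q | p) -> p), u
3. ~([][](~q | p) -> []p), u
4. [][](~q | p), u
5. ~[]p, u
6. [](~q | p) -> p, u
7. [](~q | p), u
8. ~q | p, u
9. ~[](~q | p), u
10. p, u
11. ~p, v
12. [](~q | p) -> p, v
13. [](~q | p), v
14. ~q | p, v
15. ~[](~q | p), v
16. ~q, v
17. ~(~q | p), w
18. q, w
19. ~p, w
20. [](~q | p) -> p, w
21. [](~q | p), w
22. ~q | p, w
23. ~[](~q | p), w
24. p, w
Accessibility: uRu, uRv, uRw, vRv, wRw
Branch closes: p and ~p both at w.
Every branch of the negation's tableau closes; the branch above is one of them.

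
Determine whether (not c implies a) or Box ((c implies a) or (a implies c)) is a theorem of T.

Valid

Tableau for the negation not ((not c implies a) or Box ((c implies a) or (a implies c))):
1. not ((not c implies a) or Box ((c implies a) or (a implies c))), w0
2. not (not c implies a), w0   [neg-or-rule on 1]
3. not Box ((c implies a) or (a implies c)), w0   [neg-or-rule on 1]
4. not c, w0   [neg-implies-rule on 2]
5. not a, w0   [neg-implies-rule on 2]
6. not ((c implies a) or (a implies c)), w1   [neg-Box-rule on 3: fresh world w1, w0Rw1]
7. not (c implies a), w1   [neg-or-rule on 6]
8. not (a implies c), w1   [neg-or-rule on 6]
9. c, w1   [neg-implies-rule on 7]
10. not a, w1   [neg-implies-rule on 7]
11. a, w1   [neg-implies-rule on 8]
12. not c, w1   [neg-implies-rule on 8]
Accessibility: w0Rw0, w0Rw1, w1Rw1
Branch closes: a and not a both at w1.
Every branch of the negation's tableau closes; the branch above is one of them.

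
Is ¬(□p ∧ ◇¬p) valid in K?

Valid

Tableau for the negation □p ∧ ◇¬p:
1. □p ∧ ◇¬p, 0
2. □p, 0   [∧-rule on 1]
3. ◇¬p, 0   [∧-rule on 1]
4. ¬p, 1   [◇-rule on 3: fresh world 1, 0R1]
5. p, 1   [□-rule on 2 via 0R1]
Accessibility: 0R1
Branch closes: p and ¬p both at 1.
Every branch of the negation's tableau closes; the branch above is one of them.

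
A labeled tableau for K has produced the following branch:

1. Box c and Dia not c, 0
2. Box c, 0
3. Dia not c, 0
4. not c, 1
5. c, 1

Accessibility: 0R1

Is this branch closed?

Both c and not c appear at 1.

Yes, closed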